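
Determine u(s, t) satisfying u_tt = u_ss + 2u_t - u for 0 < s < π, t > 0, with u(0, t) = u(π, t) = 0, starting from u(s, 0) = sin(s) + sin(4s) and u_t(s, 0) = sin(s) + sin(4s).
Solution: Substitute u = exp(t)w.
Then u_t = exp(t)(w_t + w), u_tt = exp(t)(w_tt + 2w_t + w), u_ss = exp(t)w_ss; substituting and dividing by exp(t), the lower-order terms cancel: w_tt = w_ss (standard wave equation).
Data for w: w(s,0) = u(s,0) = sin(s) + sin(4s); w_t(s,0) = u_t(s,0) - u(s,0) = 0. The boundary conditions carry over: w(0,t) = w(π,t) = 0.
Separating variables: w = Σ [A_n cos(ω_n t) + B_n sin(ω_n t)] sin(ns), ω_n = n. From ICs: A_1=1, A_4=1.
So w(s,t) = sin(s)cos(t) + sin(4s)cos(4t), and u(s,t) = exp(t)w(s,t).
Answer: u(s, t) = exp(t)sin(s)cos(t) + exp(t)sin(4s)cos(4t)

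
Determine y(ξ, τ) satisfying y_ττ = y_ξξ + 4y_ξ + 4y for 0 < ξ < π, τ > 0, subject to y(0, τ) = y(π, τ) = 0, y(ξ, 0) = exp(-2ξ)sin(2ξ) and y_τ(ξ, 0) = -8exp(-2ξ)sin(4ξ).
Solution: Substitute y = exp(-2ξ)u.
Then y_ξ = exp(-2ξ)(u_ξ - 2u), y_ξξ = exp(-2ξ)(u_ξξ - 4u_ξ + 4u), y_ττ = exp(-2ξ)u_ττ; substituting and dividing by exp(-2ξ), the lower-order terms cancel: u_ττ = u_ξξ (standard wave equation).
Data for u: u(ξ,0) = exp(2ξ)y(ξ,0) = sin(2ξ); u_τ(ξ,0) = exp(2ξ)y_τ(ξ,0) = -8sin(4ξ). The boundary conditions carry over: u(0,τ) = u(π,τ) = 0.
Separating variables: u = Σ [A_n cos(ω_n τ) + B_n sin(ω_n τ)] sin(nξ), ω_n = n. From ICs (B_n = velocity coefficient / ω_n): A_2=1, B_4=-2.
So u(ξ,τ) = sin(2ξ)cos(2τ) - 2sin(4ξ)sin(4τ), and y(ξ,τ) = exp(-2ξ)u(ξ,τ).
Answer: y(ξ, τ) = exp(-2ξ)sin(2ξ)cos(2τ) - 2exp(-2ξ)sin(4ξ)sin(4τ)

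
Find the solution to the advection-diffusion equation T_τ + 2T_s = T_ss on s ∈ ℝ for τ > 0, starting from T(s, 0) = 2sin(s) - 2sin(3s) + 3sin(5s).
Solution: Moving frame: η = s - 2τ, σ = τ, T = u(η,σ), so T_τ = u_σ - 2u_η and T_ss = u_ηη.
Hence T_τ + 2T_s = u_σ and the PDE becomes the heat equation u_σ = u_ηη on η ∈ ℝ.
Initial data: u(η,0) = T(η,0) = 2sin(η) - 2sin(3η) + 3sin(5η). Each mode sin(nη) decays as exp(-n²σ) on ℝ, so u(η,σ) = Σ c_n exp(-n²σ) sin(nη) with c_1=2, c_3=-2, c_5=3: u(η,σ) = 2exp(-σ)sin(η) - 2exp(-9σ)sin(3η) + 3exp(-25σ)sin(5η).
Substituting back: T(s,τ) = u(s - 2τ, τ).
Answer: T(s, τ) = 2exp(-τ)sin(s - 2τ) - 2exp(-9τ)sin(3s - 6τ) + 3exp(-25τ)sin(5s - 10τ)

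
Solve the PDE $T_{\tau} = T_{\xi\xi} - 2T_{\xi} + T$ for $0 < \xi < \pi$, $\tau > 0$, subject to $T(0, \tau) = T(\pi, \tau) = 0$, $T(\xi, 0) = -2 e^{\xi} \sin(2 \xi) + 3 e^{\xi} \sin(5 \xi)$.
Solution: Substitute $T = e^{\xi}u$.
Then $T_{\xi} = e^{\xi}(u_{\xi} + u)$, $T_{\xi\xi} = e^{\xi}(u_{\xi\xi} + 2u_{\xi} + u)$, $T_{\tau} = e^{\xi}u_{\tau}$; substituting and dividing by $e^{\xi}$, the lower-order terms cancel: $u_{\tau} = u_{\xi\xi}$ (standard heat equation).
Data for $u$: $u(\xi,0) = e^{-\xi}T(\xi,0) = -2 \sin(2 \xi) + 3 \sin(5 \xi)$. The boundary conditions carry over: $u(0,\tau) = u(\pi,\tau) = 0$.
Separating variables: $u = \sum c_n e^{-n^2\tau} \sin(n\xi)$. From $u(\xi,0) = -2 \sin(2 \xi) + 3 \sin(5 \xi)$: $c_2=-2, c_5=3$.
So $u(\xi,\tau) = -2 e^{-4 \tau} \sin(2 \xi) + 3 e^{-25 \tau} \sin(5 \xi)$, and $T(\xi,\tau) = e^{\xi}u(\xi,\tau)$.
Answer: $T(\xi, \tau) = -2 e^{-4 \tau} e^{\xi} \sin(2 \xi) + 3 e^{-25 \tau} e^{\xi} \sin(5 \xi)$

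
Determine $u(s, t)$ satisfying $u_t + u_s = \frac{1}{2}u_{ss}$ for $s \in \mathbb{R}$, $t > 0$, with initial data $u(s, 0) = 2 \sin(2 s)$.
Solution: Change to a moving frame: let $\eta = s - t$, $\sigma = t$ and write $u(s,t) = w(\eta,\sigma)$.
By the chain rule $u_t = w_{\sigma} - w_{\eta}$, $u_s = w_{\eta}$, $u_{ss} = w_{\eta\eta}$.
Then $u_t + u_s = w_{\sigma}$: the advection term cancels and the PDE becomes the heat equation $w_{\sigma} = \frac{1}{2}w_{\eta\eta}$ on $\eta \in \mathbb{R}$.
Initial data: $w(\eta,0) = u(\eta,0) = 2 \sin(2 \eta)$.
On $\eta \in \mathbb{R}$ each mode satisfies $(\sin(n\eta))'' = -n^2 \sin(n\eta)$, so $e^{-n^2\sigma/2} \sin(n\eta)$ solves the heat equation; by superposition $w(\eta,\sigma) = \sum c_n e^{-n^2\sigma/2} \sin(n\eta)$.
Reading off the coefficients: $c_2=2$, so $w(\eta,\sigma) = 2 e^{-2 \sigma} \sin(2 \eta)$.
Substituting back $\eta = s - t$, $\sigma = t$: $u(s,t) = w(s - t, t)$.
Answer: $u(s, t) = 2 e^{-2 t} \sin(2 s - 2 t)$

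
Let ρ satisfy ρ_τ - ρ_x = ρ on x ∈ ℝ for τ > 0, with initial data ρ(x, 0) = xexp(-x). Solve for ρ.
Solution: Substitute ρ = exp(-x)u, i.e. u = exp(x)ρ.
By the product rule, ρ_x = exp(-x)(u_x - u), ρ_τ = exp(-x)u_τ.
Substituting into the PDE and dividing by exp(-x): u_τ - (u_x - u) = u.
The lower-order terms cancel, leaving the standard advection equation u_τ - u_x = 0.
Initial data for u: u(x,0) = exp(x)ρ(x,0) = x.
Solve for u:
  By method of characteristics (waves move left with speed 1):
  Along characteristics x + τ = const, u is constant, so u(x,τ) = f(x + τ) with f = u(·, 0).
Hence u(x,τ) = x + τ.
Transform back: ρ(x,τ) = exp(-x)u(x,τ).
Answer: ρ(x, τ) = xexp(-x) + τexp(-x)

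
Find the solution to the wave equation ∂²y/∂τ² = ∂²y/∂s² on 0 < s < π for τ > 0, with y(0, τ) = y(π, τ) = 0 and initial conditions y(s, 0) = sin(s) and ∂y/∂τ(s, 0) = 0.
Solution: Using separation of variables y = X(s)T(τ):
Eigenfunctions: sin(ns), n = 1, 2, 3, ...
General solution: y(s, τ) = Σ [A_n cos(n τ) + B_n sin(n τ)] sin(ns)
From y(s,0) = sin(s): A_1=1. From y_τ(s,0) = 0: all B_n = 0.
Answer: y(s, τ) = sin(s)cos(τ)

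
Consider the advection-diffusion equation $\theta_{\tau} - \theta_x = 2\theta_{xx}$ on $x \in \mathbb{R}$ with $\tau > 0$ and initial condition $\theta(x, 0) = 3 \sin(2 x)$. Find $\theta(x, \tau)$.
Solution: Moving frame: $\eta = x + \tau$, $\sigma = \tau$, $\theta = u(\eta,\sigma)$, so $\theta_{\tau} = u_{\sigma} + u_{\eta}$ and $\theta_{xx} = u_{\eta\eta}$.
Hence $\theta_{\tau} - \theta_x = u_{\sigma}$ and the PDE becomes the heat equation $u_{\sigma} = 2u_{\eta\eta}$ on $\eta \in \mathbb{R}$.
Initial data: $u(\eta,0) = \theta(\eta,0) = 3 \sin(2 \eta)$. Each mode $\sin(n\eta)$ decays as $e^{-2n^2\sigma}$ on $\mathbb{R}$, so $u(\eta,\sigma) = \sum c_n e^{-2n^2\sigma} \sin(n\eta)$ with $c_2=3$: $u(\eta,\sigma) = 3 e^{-8 \sigma} \sin(2 \eta)$.
Substituting back: $\theta(x,\tau) = u(x + \tau, \tau)$.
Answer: $\theta(x, \tau) = 3 e^{-8 \tau} \sin(2 \tau + 2 x)$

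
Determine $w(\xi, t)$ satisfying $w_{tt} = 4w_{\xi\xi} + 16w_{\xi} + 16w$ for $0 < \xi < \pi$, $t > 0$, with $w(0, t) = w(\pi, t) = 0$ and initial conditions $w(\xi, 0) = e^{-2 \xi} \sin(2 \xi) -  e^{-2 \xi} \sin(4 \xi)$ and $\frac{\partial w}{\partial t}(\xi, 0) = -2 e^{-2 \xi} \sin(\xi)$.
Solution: Substitute $w = e^{-2\xi}u$, i.e. $u = e^{2\xi}w$.
By the product rule, $w_{\xi} = e^{-2\xi}(u_{\xi} - 2u)$, $w_{\xi\xi} = e^{-2\xi}(u_{\xi\xi} - 4u_{\xi} + 4u)$, $w_{tt} = e^{-2\xi}u_{tt}$.
Substituting into the PDE and dividing by $e^{-2\xi}$: $u_{tt} = 4(u_{\xi\xi} - 4u_{\xi} + 4u) + 16(u_{\xi} - 2u) + 16u$.
The lower-order terms cancel, leaving the standard wave equation $u_{tt} = 4u_{\xi\xi}$.
Initial data for $u$: $u(\xi,0) = e^{2\xi}w(\xi,0) = \sin(2 \xi) - \sin(4 \xi)$; $u_t(\xi,0) = e^{2\xi}w_t(\xi,0) = -2 \sin(\xi)$. The boundary conditions carry over: $u(0,t) = u(\pi,t) = 0$.
Solve for $u$:
  Using separation of variables $u = X(\xi)T(t)$:
  Eigenfunctions: $\sin(n\xi)$, $n = 1, 2, 3, \ldots$
  General solution: $u(\xi, t) = \sum [A_n \cos(2n t) + B_n \sin(2n t)] \sin(n\xi)$
  From $u(\xi,0) = \sin(2 \xi) - \sin(4 \xi)$: $A_2=1, A_4=-1$. From $u_t(\xi,0) = -2 \sin(\xi)$, using $u_t(\xi,0) = \sum \omega_n B_n \sin(n\xi)$ with $\omega_n = 2n$: $B_1 = (-2)/2 = -1$.
Hence $u(\xi,t) = - \sin(2 t) \sin(\xi) + \sin(2 \xi) \cos(4 t) - \sin(4 \xi) \cos(8 t)$.
Transform back: $w(\xi,t) = e^{-2\xi}u(\xi,t)$.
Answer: $w(\xi, t) = - e^{-2 \xi} \sin(\xi) \sin(2 t) + e^{-2 \xi} \sin(2 \xi) \cos(4 t) -  e^{-2 \xi} \sin(4 \xi) \cos(8 t)$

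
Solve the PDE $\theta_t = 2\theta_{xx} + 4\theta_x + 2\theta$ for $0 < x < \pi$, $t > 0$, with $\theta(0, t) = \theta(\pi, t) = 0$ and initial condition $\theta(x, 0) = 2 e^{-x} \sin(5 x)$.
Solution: Substitute $\theta = e^{-x}u$, i.e. $u = e^{x}\theta$.
By the product rule, $\theta_x = e^{-x}(u_x - u)$, $\theta_{xx} = e^{-x}(u_{xx} - 2u_x + u)$, $\theta_t = e^{-x}u_t$.
Substituting into the PDE and dividing by $e^{-x}$: $u_t = 2(u_{xx} - 2u_x + u) + 4(u_x - u) + 2u$.
The lower-order terms cancel, leaving the standard heat equation $u_t = 2u_{xx}$.
Initial data for $u$: $u(x,0) = e^{x}\theta(x,0) = 2 \sin(5 x)$. The boundary conditions carry over: $u(0,t) = u(\pi,t) = 0$.
Solve for $u$:
  Using separation of variables $u = X(x)G(t)$:
  Eigenfunctions: $\sin(nx)$, $n = 1, 2, 3, \ldots$
  General solution: $u(x, t) = \sum c_n \sin(nx) e^{-2n^2 t}$
  Matching $u(x,0) = 2 \sin(5 x)$ term by term: $c_5=2$.
Hence $u(x,t) = 2 e^{-50 t} \sin(5 x)$.
Transform back: $\theta(x,t) = e^{-x}u(x,t)$.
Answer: $\theta(x, t) = 2 e^{-50 t} e^{-x} \sin(5 x)$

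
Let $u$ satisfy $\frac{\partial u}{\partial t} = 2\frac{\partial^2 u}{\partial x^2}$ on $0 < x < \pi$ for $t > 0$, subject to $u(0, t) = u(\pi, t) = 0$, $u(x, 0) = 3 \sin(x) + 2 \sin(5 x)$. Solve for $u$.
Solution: Separating variables: $u = \sum c_n e^{-2n^2t} \sin(nx)$. From $u(x,0) = 3 \sin(x) + 2 \sin(5 x)$: $c_1=3, c_5=2$.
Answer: $u(x, t) = 3 e^{-2 t} \sin(x) + 2 e^{-50 t} \sin(5 x)$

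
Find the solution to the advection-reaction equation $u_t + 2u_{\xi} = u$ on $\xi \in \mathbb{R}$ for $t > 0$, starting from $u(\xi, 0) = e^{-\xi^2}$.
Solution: Substitute $u = e^{t}w$.
Then $u_t = e^{t}(w_t + w)$, $u_{\xi} = e^{t}w_{\xi}$; substituting and dividing by $e^{t}$, the lower-order terms cancel: $w_t + 2w_{\xi} = 0$ (standard advection equation).
Data for $w$: $w(\xi,0) = u(\xi,0) = e^{-\xi^2}$.
By characteristics ($d\xi/dt = 2$), $w(\xi,t) = f(\xi - 2t)$ with $f = w( \cdot , 0)$.
So $w(\xi,t) = e^{-(-2 t + \xi)^2}$, and $u(\xi,t) = e^{t}w(\xi,t)$.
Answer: $u(\xi, t) = e^{t} e^{-(\xi - 2 t)^2}$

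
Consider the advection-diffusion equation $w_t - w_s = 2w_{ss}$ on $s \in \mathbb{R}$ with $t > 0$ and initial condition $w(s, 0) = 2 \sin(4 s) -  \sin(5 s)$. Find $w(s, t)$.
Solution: Change to a moving frame: let $\eta = s + t$, $\sigma = t$ and write $w(s,t) = u(\eta,\sigma)$.
By the chain rule $w_t = u_{\sigma} + u_{\eta}$, $w_s = u_{\eta}$, $w_{ss} = u_{\eta\eta}$.
Then $w_t - w_s = u_{\sigma}$: the advection term cancels and the PDE becomes the heat equation $u_{\sigma} = 2u_{\eta\eta}$ on $\eta \in \mathbb{R}$.
Initial data: $u(\eta,0) = w(\eta,0) = 2 \sin(4 \eta) - \sin(5 \eta)$.
On $\eta \in \mathbb{R}$ each mode satisfies $(\sin(n\eta))'' = -n^2 \sin(n\eta)$, so $e^{-2n^2\sigma} \sin(n\eta)$ solves the heat equation; by superposition $u(\eta,\sigma) = \sum c_n e^{-2n^2\sigma} \sin(n\eta)$.
Reading off the coefficients: $c_4=2, c_5=-1$, so $u(\eta,\sigma) = 2 e^{-32 \sigma} \sin(4 \eta) - e^{-50 \sigma} \sin(5 \eta)$.
Substituting back $\eta = s + t$, $\sigma = t$: $w(s,t) = u(s + t, t)$.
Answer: $w(s, t) = 2 e^{-32 t} \sin(4 s + 4 t) -  e^{-50 t} \sin(5 s + 5 t)$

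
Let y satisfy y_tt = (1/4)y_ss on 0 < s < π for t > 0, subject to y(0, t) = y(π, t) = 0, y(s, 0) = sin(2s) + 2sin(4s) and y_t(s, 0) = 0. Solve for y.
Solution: Using separation of variables y = X(s)T(t):
Eigenfunctions: sin(ns), n = 1, 2, 3, ...
General solution: y(s, t) = Σ [A_n cos(n t/2) + B_n sin(n t/2)] sin(ns)
From y(s,0) = sin(2s) + 2sin(4s): A_2=1, A_4=2. From y_t(s,0) = 0: all B_n = 0.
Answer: y(s, t) = sin(2s)cos(t) + 2sin(4s)cos(2t)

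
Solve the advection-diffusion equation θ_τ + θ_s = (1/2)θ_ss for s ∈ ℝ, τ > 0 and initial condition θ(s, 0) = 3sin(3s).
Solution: Moving frame: η = s - τ, σ = τ, θ = u(η,σ), so θ_τ = u_σ - u_η and θ_ss = u_ηη.
Hence θ_τ + θ_s = u_σ and the PDE becomes the heat equation u_σ = (1/2)u_ηη on η ∈ ℝ.
Initial data: u(η,0) = θ(η,0) = 3sin(3η). Each mode sin(nη) decays as exp(-n²σ/2) on ℝ, so u(η,σ) = Σ c_n exp(-n²σ/2) sin(nη) with c_3=3: u(η,σ) = 3exp(-9σ/2)sin(3η).
Substituting back: θ(s,τ) = u(s - τ, τ).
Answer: θ(s, τ) = 3exp(-9τ/2)sin(3s - 3τ)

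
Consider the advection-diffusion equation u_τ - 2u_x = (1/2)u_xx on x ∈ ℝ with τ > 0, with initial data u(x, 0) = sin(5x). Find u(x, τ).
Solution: Change to a moving frame: let η = x + 2τ, σ = τ and write u(x,τ) = w(η,σ).
By the chain rule u_τ = w_σ + 2w_η, u_x = w_η, u_xx = w_ηη.
Then u_τ - 2u_x = w_σ: the advection term cancels and the PDE becomes the heat equation w_σ = (1/2)w_ηη on η ∈ ℝ.
Initial data: w(η,0) = u(η,0) = sin(5η).
On η ∈ ℝ each mode satisfies (sin(nη))″ = -n² sin(nη), so exp(-n²σ/2) sin(nη) solves the heat equation; by superposition w(η,σ) = Σ c_n exp(-n²σ/2) sin(nη).
Reading off the coefficients: c_5=1, so w(η,σ) = exp(-25σ/2)sin(5η).
Substituting back η = x + 2τ, σ = τ: u(x,τ) = w(x + 2τ, τ).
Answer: u(x, τ) = exp(-25τ/2)sin(5x + 10τ)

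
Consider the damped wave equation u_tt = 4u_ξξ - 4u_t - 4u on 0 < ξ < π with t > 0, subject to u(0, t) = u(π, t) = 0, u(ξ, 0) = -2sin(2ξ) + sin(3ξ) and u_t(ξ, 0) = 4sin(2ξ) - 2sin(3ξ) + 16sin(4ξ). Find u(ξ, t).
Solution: Substitute u = exp(-2t)w, i.e. w = exp(2t)u.
By the product rule, u_t = exp(-2t)(w_t - 2w), u_tt = exp(-2t)(w_tt - 4w_t + 4w), u_ξξ = exp(-2t)w_ξξ.
Substituting into the PDE and dividing by exp(-2t): w_tt - 4w_t + 4w = 4w_ξξ - 4(w_t - 2w) - 4w.
The lower-order terms cancel, leaving the standard wave equation w_tt = 4w_ξξ.
Initial data for w: w(ξ,0) = u(ξ,0) = -2sin(2ξ) + sin(3ξ); w_t(ξ,0) = u_t(ξ,0) + 2u(ξ,0) = 16sin(4ξ). The boundary conditions carry over: w(0,t) = w(π,t) = 0.
Solve for w:
  Using separation of variables w = X(ξ)T(t):
  Eigenfunctions: sin(nξ), n = 1, 2, 3, ...
  General solution: w(ξ, t) = Σ [A_n cos(2n t) + B_n sin(2n t)] sin(nξ)
  From w(ξ,0) = -2sin(2ξ) + sin(3ξ): A_2=-2, A_3=1. From w_t(ξ,0) = 16sin(4ξ), using w_t(ξ,0) = Σ ω_n B_n sin(nξ) with ω_n = 2n: B_4 = 16/8 = 2.
Hence w(ξ,t) = 2sin(8t)sin(4ξ) - 2sin(2ξ)cos(4t) + sin(3ξ)cos(6t).
Transform back: u(ξ,t) = exp(-2t)w(ξ,t).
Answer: u(ξ, t) = 2exp(-2t)sin(8t)sin(4ξ) - 2exp(-2t)sin(2ξ)cos(4t) + exp(-2t)sin(3ξ)cos(6t)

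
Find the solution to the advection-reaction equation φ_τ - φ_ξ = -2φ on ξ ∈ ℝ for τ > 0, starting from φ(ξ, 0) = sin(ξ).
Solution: Substitute φ = exp(-2τ)u, i.e. u = exp(2τ)φ.
By the product rule, φ_τ = exp(-2τ)(u_τ - 2u), φ_ξ = exp(-2τ)u_ξ.
Substituting into the PDE and dividing by exp(-2τ): u_τ - 2u - u_ξ = -2u.
The lower-order terms cancel, leaving the standard advection equation u_τ - u_ξ = 0.
Initial data for u: u(ξ,0) = φ(ξ,0) = sin(ξ).
Solve for u:
  By method of characteristics (waves move left with speed 1):
  Along characteristics ξ + τ = const, u is constant, so u(ξ,τ) = f(ξ + τ) with f = u(·, 0).
Hence u(ξ,τ) = sin(ξ + τ).
Transform back: φ(ξ,τ) = exp(-2τ)u(ξ,τ).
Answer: φ(ξ, τ) = exp(-2τ)sin(ξ + τ)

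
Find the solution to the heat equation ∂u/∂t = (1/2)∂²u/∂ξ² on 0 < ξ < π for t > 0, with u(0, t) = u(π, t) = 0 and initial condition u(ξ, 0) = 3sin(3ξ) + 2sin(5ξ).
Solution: Using separation of variables u = X(ξ)T(t):
Eigenfunctions: sin(nξ), n = 1, 2, 3, ...
General solution: u(ξ, t) = Σ c_n sin(nξ) exp(-n² t/2)
Matching u(ξ,0) = 3sin(3ξ) + 2sin(5ξ) term by term: c_3=3, c_5=2.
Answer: u(ξ, t) = 3exp(-9t/2)sin(3ξ) + 2exp(-25t/2)sin(5ξ)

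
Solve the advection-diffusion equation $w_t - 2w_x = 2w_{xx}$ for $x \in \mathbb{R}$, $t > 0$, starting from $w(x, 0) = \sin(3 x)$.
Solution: Moving frame: $\eta = x + 2t$, $\sigma = t$, $w = u(\eta,\sigma)$, so $w_t = u_{\sigma} + 2u_{\eta}$ and $w_{xx} = u_{\eta\eta}$.
Hence $w_t - 2w_x = u_{\sigma}$ and the PDE becomes the heat equation $u_{\sigma} = 2u_{\eta\eta}$ on $\eta \in \mathbb{R}$.
Initial data: $u(\eta,0) = w(\eta,0) = \sin(3 \eta)$. Each mode $\sin(n\eta)$ decays as $e^{-2n^2\sigma}$ on $\mathbb{R}$, so $u(\eta,\sigma) = \sum c_n e^{-2n^2\sigma} \sin(n\eta)$ with $c_3=1$: $u(\eta,\sigma) = e^{-18 \sigma} \sin(3 \eta)$.
Substituting back: $w(x,t) = u(x + 2t, t)$.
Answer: $w(x, t) = e^{-18 t} \sin(6 t + 3 x)$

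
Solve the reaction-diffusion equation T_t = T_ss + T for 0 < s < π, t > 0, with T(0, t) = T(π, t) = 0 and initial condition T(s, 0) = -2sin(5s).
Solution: Substitute T = exp(t)u.
Then T_t = exp(t)(u_t + u), T_ss = exp(t)u_ss; substituting and dividing by exp(t), the lower-order terms cancel: u_t = u_ss (standard heat equation).
Data for u: u(s,0) = T(s,0) = -2sin(5s). The boundary conditions carry over: u(0,t) = u(π,t) = 0.
Separating variables: u = Σ c_n exp(-n²t) sin(ns). From u(s,0) = -2sin(5s): c_5=-2.
So u(s,t) = -2exp(-25t)sin(5s), and T(s,t) = exp(t)u(s,t).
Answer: T(s, t) = -2exp(-24t)sin(5s)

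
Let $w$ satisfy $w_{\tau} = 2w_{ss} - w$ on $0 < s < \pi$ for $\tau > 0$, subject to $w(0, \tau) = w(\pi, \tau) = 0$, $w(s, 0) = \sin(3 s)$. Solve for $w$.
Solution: Substitute $w = e^{-\tau}u$.
Then $w_{\tau} = e^{-\tau}(u_{\tau} - u)$, $w_{ss} = e^{-\tau}u_{ss}$; substituting and dividing by $e^{-\tau}$, the lower-order terms cancel: $u_{\tau} = 2u_{ss}$ (standard heat equation).
Data for $u$: $u(s,0) = w(s,0) = \sin(3 s)$. The boundary conditions carry over: $u(0,\tau) = u(\pi,\tau) = 0$.
Separating variables: $u = \sum c_n e^{-2n^2\tau} \sin(ns)$. From $u(s,0) = \sin(3 s)$: $c_3=1$.
So $u(s,\tau) = e^{-18 \tau} \sin(3 s)$, and $w(s,\tau) = e^{-\tau}u(s,\tau)$.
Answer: $w(s, \tau) = e^{-19 \tau} \sin(3 s)$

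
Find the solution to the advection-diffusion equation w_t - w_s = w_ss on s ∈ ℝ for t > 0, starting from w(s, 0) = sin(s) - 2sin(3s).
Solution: Change to a moving frame: let η = s + t, σ = t and write w(s,t) = u(η,σ).
By the chain rule w_t = u_σ + u_η, w_s = u_η, w_ss = u_ηη.
Then w_t - w_s = u_σ: the advection term cancels and the PDE becomes the heat equation u_σ = u_ηη on η ∈ ℝ.
Initial data: u(η,0) = w(η,0) = sin(η) - 2sin(3η).
On η ∈ ℝ each mode satisfies (sin(nη))″ = -n² sin(nη), so exp(-n²σ) sin(nη) solves the heat equation; by superposition u(η,σ) = Σ c_n exp(-n²σ) sin(nη).
Reading off the coefficients: c_1=1, c_3=-2, so u(η,σ) = exp(-σ)sin(η) - 2exp(-9σ)sin(3η).
Substituting back η = s + t, σ = t: w(s,t) = u(s + t, t).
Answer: w(s, t) = exp(-t)sin(s + t) - 2exp(-9t)sin(3s + 3t)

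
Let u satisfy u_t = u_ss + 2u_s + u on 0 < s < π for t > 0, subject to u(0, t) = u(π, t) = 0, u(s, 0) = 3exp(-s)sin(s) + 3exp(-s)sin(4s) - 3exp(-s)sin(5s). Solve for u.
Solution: Substitute u = exp(-s)w, i.e. w = exp(s)u.
By the product rule, u_s = exp(-s)(w_s - w), u_ss = exp(-s)(w_ss - 2w_s + w), u_t = exp(-s)w_t.
Substituting into the PDE and dividing by exp(-s): w_t = (w_ss - 2w_s + w) + 2(w_s - w) + w.
The lower-order terms cancel, leaving the standard heat equation w_t = w_ss.
Initial data for w: w(s,0) = exp(s)u(s,0) = 3sin(s) + 3sin(4s) - 3sin(5s). The boundary conditions carry over: w(0,t) = w(π,t) = 0.
Solve for w:
  Using separation of variables w = X(s)T(t):
  Eigenfunctions: sin(ns), n = 1, 2, 3, ...
  General solution: w(s, t) = Σ c_n sin(ns) exp(-n² t)
  Matching w(s,0) = 3sin(s) + 3sin(4s) - 3sin(5s) term by term: c_1=3, c_4=3, c_5=-3.
Hence w(s,t) = 3exp(-t)sin(s) + 3exp(-16t)sin(4s) - 3exp(-25t)sin(5s).
Transform back: u(s,t) = exp(-s)w(s,t).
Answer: u(s, t) = 3exp(-s)exp(-t)sin(s) + 3exp(-s)exp(-16t)sin(4s) - 3exp(-s)exp(-25t)sin(5s)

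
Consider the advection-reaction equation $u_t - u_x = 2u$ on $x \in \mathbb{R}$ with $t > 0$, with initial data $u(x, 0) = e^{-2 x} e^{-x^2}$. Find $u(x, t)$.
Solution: Substitute $u = e^{-2x}w$, i.e. $w = e^{2x}u$.
By the product rule, $u_x = e^{-2x}(w_x - 2w)$, $u_t = e^{-2x}w_t$.
Substituting into the PDE and dividing by $e^{-2x}$: $w_t - (w_x - 2w) = 2w$.
The lower-order terms cancel, leaving the standard advection equation $w_t - w_x = 0$.
Initial data for $w$: $w(x,0) = e^{2x}u(x,0) = e^{-x^2}$.
Solve for $w$:
  By method of characteristics (waves move left with speed 1):
  Along characteristics $x + t =$ const, $w$ is constant, so $w(x,t) = f(x + t)$ with $f = w( \cdot , 0)$.
Hence $w(x,t) = e^{-(t + x)^2}$.
Transform back: $u(x,t) = e^{-2x}w(x,t)$.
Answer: $u(x, t) = e^{-2 x} e^{-(t + x)^2}$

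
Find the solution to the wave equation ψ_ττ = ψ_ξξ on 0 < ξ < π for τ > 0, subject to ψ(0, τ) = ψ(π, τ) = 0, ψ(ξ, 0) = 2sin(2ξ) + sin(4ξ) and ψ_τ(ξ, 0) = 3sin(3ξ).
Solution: Separating variables: ψ = Σ [A_n cos(ω_n τ) + B_n sin(ω_n τ)] sin(nξ), ω_n = n. From ICs (B_n = velocity coefficient / ω_n): A_2=2, A_4=1, B_3=1.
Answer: ψ(ξ, τ) = 2sin(2ξ)cos(2τ) + sin(3ξ)sin(3τ) + sin(4ξ)cos(4τ)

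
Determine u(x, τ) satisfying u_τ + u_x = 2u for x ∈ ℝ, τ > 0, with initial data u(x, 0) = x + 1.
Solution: Substitute u = exp(2τ)w.
Then u_τ = exp(2τ)(w_τ + 2w), u_x = exp(2τ)w_x; substituting and dividing by exp(2τ), the lower-order terms cancel: w_τ + w_x = 0 (standard advection equation).
Data for w: w(x,0) = u(x,0) = x + 1.
By characteristics (dx/dτ = 1), w(x,τ) = f(x - τ) with f = w(·, 0).
So w(x,τ) = x - τ + 1, and u(x,τ) = exp(2τ)w(x,τ).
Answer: u(x, τ) = xexp(2τ) - τexp(2τ) + exp(2τ)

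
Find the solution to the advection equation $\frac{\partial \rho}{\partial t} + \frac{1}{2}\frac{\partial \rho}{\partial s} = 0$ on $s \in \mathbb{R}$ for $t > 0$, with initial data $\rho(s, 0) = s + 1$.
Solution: By characteristics ($ds/dt = 1/2$), $\rho(s,t) = f(s - \frac{1}{2}t)$ with $f = \rho( \cdot , 0)$.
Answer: $\rho(s, t) = s - \frac{1}{2} t + 1$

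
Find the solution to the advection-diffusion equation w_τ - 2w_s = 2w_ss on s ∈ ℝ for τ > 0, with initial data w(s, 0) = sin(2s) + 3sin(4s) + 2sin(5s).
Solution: Moving frame: η = s + 2τ, σ = τ, w = u(η,σ), so w_τ = u_σ + 2u_η and w_ss = u_ηη.
Hence w_τ - 2w_s = u_σ and the PDE becomes the heat equation u_σ = 2u_ηη on η ∈ ℝ.
Initial data: u(η,0) = w(η,0) = sin(2η) + 3sin(4η) + 2sin(5η). Each mode sin(nη) decays as exp(-2n²σ) on ℝ, so u(η,σ) = Σ c_n exp(-2n²σ) sin(nη) with c_2=1, c_4=3, c_5=2: u(η,σ) = exp(-8σ)sin(2η) + 3exp(-32σ)sin(4η) + 2exp(-50σ)sin(5η).
Substituting back: w(s,τ) = u(s + 2τ, τ).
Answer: w(s, τ) = exp(-8τ)sin(2s + 4τ) + 3exp(-32τ)sin(4s + 8τ) + 2exp(-50τ)sin(5s + 10τ)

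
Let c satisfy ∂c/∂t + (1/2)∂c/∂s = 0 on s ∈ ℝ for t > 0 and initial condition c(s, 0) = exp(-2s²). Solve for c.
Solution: By method of characteristics (waves move right with speed 1/2):
Along characteristics s - (1/2)t = const, c is constant, so c(s,t) = f(s - (1/2)t) with f = c(·, 0).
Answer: c(s, t) = exp(-2(s - t/2)²)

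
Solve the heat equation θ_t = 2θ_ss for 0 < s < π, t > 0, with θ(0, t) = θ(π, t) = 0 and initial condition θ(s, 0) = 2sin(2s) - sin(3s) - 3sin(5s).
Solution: Separating variables: θ = Σ c_n exp(-2n²t) sin(ns). From θ(s,0) = 2sin(2s) - sin(3s) - 3sin(5s): c_2=2, c_3=-1, c_5=-3.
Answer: θ(s, t) = 2exp(-8t)sin(2s) - exp(-18t)sin(3s) - 3exp(-50t)sin(5s)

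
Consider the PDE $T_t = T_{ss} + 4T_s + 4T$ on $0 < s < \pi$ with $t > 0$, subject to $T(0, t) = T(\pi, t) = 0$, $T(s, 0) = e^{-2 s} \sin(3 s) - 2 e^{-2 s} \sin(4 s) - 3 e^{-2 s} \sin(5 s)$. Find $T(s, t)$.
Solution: Substitute $T = e^{-2s}u$, i.e. $u = e^{2s}T$.
By the product rule, $T_s = e^{-2s}(u_s - 2u)$, $T_{ss} = e^{-2s}(u_{ss} - 4u_s + 4u)$, $T_t = e^{-2s}u_t$.
Substituting into the PDE and dividing by $e^{-2s}$: $u_t = (u_{ss} - 4u_s + 4u) + 4(u_s - 2u) + 4u$.
The lower-order terms cancel, leaving the standard heat equation $u_t = u_{ss}$.
Initial data for $u$: $u(s,0) = e^{2s}T(s,0) = \sin(3 s) - 2 \sin(4 s) - 3 \sin(5 s)$. The boundary conditions carry over: $u(0,t) = u(\pi,t) = 0$.
Solve for $u$:
  Using separation of variables $u = X(s)G(t)$:
  Eigenfunctions: $\sin(ns)$, $n = 1, 2, 3, \ldots$
  General solution: $u(s, t) = \sum c_n \sin(ns) e^{-n^2 t}$
  Matching $u(s,0) = \sin(3 s) - 2 \sin(4 s) - 3 \sin(5 s)$ term by term: $c_3=1, c_4=-2, c_5=-3$.
Hence $u(s,t) = e^{-9 t} \sin(3 s) - 2 e^{-16 t} \sin(4 s) - 3 e^{-25 t} \sin(5 s)$.
Transform back: $T(s,t) = e^{-2s}u(s,t)$.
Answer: $T(s, t) = e^{-2 s} e^{-9 t} \sin(3 s) - 2 e^{-2 s} e^{-16 t} \sin(4 s) - 3 e^{-2 s} e^{-25 t} \sin(5 s)$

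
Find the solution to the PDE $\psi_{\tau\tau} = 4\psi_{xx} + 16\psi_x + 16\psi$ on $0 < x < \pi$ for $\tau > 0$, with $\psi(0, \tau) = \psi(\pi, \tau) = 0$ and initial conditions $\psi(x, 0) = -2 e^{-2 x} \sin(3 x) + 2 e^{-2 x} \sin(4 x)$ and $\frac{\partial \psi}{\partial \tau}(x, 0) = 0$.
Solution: Substitute $\psi = e^{-2x}u$.
Then $\psi_x = e^{-2x}(u_x - 2u)$, $\psi_{xx} = e^{-2x}(u_{xx} - 4u_x + 4u)$, $\psi_{\tau\tau} = e^{-2x}u_{\tau\tau}$; substituting and dividing by $e^{-2x}$, the lower-order terms cancel: $u_{\tau\tau} = 4u_{xx}$ (standard wave equation).
Data for $u$: $u(x,0) = e^{2x}\psi(x,0) = -2 \sin(3 x) + 2 \sin(4 x)$; $u_{\tau}(x,0) = e^{2x}\psi_{\tau}(x,0) = 0$. The boundary conditions carry over: $u(0,\tau) = u(\pi,\tau) = 0$.
Separating variables: $u = \sum [A_n \cos(\omega_n \tau) + B_n \sin(\omega_n \tau)] \sin(nx)$, $\omega_n = 2n$. From ICs: $A_3=-2, A_4=2$.
So $u(x,\tau) = -2 \sin(3 x) \cos(6 \tau) + 2 \sin(4 x) \cos(8 \tau)$, and $\psi(x,\tau) = e^{-2x}u(x,\tau)$.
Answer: $\psi(x, \tau) = -2 e^{-2 x} \sin(3 x) \cos(6 \tau) + 2 e^{-2 x} \sin(4 x) \cos(8 \tau)$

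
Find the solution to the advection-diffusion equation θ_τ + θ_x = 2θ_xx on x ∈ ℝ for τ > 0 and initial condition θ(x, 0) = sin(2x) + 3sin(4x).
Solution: Moving frame: η = x - τ, σ = τ, θ = u(η,σ), so θ_τ = u_σ - u_η and θ_xx = u_ηη.
Hence θ_τ + θ_x = u_σ and the PDE becomes the heat equation u_σ = 2u_ηη on η ∈ ℝ.
Initial data: u(η,0) = θ(η,0) = sin(2η) + 3sin(4η). Each mode sin(nη) decays as exp(-2n²σ) on ℝ, so u(η,σ) = Σ c_n exp(-2n²σ) sin(nη) with c_2=1, c_4=3: u(η,σ) = exp(-8σ)sin(2η) + 3exp(-32σ)sin(4η).
Substituting back: θ(x,τ) = u(x - τ, τ).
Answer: θ(x, τ) = exp(-8τ)sin(2x - 2τ) + 3exp(-32τ)sin(4x - 4τ)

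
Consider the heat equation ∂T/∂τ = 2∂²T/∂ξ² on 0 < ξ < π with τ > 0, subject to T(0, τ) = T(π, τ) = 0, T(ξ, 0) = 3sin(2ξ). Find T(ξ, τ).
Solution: Separating variables: T = Σ c_n exp(-2n²τ) sin(nξ). From T(ξ,0) = 3sin(2ξ): c_2=3.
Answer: T(ξ, τ) = 3exp(-8τ)sin(2ξ)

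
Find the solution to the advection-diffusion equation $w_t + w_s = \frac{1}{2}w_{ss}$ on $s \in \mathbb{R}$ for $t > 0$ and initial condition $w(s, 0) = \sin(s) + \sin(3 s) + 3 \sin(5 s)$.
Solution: Change to a moving frame: let $\eta = s - t$, $\sigma = t$ and write $w(s,t) = u(\eta,\sigma)$.
By the chain rule $w_t = u_{\sigma} - u_{\eta}$, $w_s = u_{\eta}$, $w_{ss} = u_{\eta\eta}$.
Then $w_t + w_s = u_{\sigma}$: the advection term cancels and the PDE becomes the heat equation $u_{\sigma} = \frac{1}{2}u_{\eta\eta}$ on $\eta \in \mathbb{R}$.
Initial data: $u(\eta,0) = w(\eta,0) = \sin(\eta) + \sin(3 \eta) + 3 \sin(5 \eta)$.
On $\eta \in \mathbb{R}$ each mode satisfies $(\sin(n\eta))'' = -n^2 \sin(n\eta)$, so $e^{-n^2\sigma/2} \sin(n\eta)$ solves the heat equation; by superposition $u(\eta,\sigma) = \sum c_n e^{-n^2\sigma/2} \sin(n\eta)$.
Reading off the coefficients: $c_1=1, c_3=1, c_5=3$, so $u(\eta,\sigma) = e^{-\sigma/2} \sin(\eta) + e^{-9 \sigma/2} \sin(3 \eta) + 3 e^{-25 \sigma/2} \sin(5 \eta)$.
Substituting back $\eta = s - t$, $\sigma = t$: $w(s,t) = u(s - t, t)$.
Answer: $w(s, t) = e^{-t/2} \sin(s - t) + e^{-9 t/2} \sin(3 s - 3 t) + 3 e^{-25 t/2} \sin(5 s - 5 t)$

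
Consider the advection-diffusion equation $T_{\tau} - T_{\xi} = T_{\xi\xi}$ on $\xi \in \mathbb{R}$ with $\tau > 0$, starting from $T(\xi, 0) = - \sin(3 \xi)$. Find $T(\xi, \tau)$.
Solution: Moving frame: $\eta = \xi + \tau$, $\sigma = \tau$, $T = u(\eta,\sigma)$, so $T_{\tau} = u_{\sigma} + u_{\eta}$ and $T_{\xi\xi} = u_{\eta\eta}$.
Hence $T_{\tau} - T_{\xi} = u_{\sigma}$ and the PDE becomes the heat equation $u_{\sigma} = u_{\eta\eta}$ on $\eta \in \mathbb{R}$.
Initial data: $u(\eta,0) = T(\eta,0) = - \sin(3 \eta)$. Each mode $\sin(n\eta)$ decays as $e^{-n^2\sigma}$ on $\mathbb{R}$, so $u(\eta,\sigma) = \sum c_n e^{-n^2\sigma} \sin(n\eta)$ with $c_3=-1$: $u(\eta,\sigma) = - e^{-9 \sigma} \sin(3 \eta)$.
Substituting back: $T(\xi,\tau) = u(\xi + \tau, \tau)$.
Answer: $T(\xi, \tau) = - e^{-9 \tau} \sin(3 \tau + 3 \xi)$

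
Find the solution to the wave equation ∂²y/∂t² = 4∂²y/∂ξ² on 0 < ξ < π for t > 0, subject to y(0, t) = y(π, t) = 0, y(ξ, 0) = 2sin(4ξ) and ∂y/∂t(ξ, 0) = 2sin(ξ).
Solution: Using separation of variables y = X(ξ)T(t):
Eigenfunctions: sin(nξ), n = 1, 2, 3, ...
General solution: y(ξ, t) = Σ [A_n cos(2n t) + B_n sin(2n t)] sin(nξ)
From y(ξ,0) = 2sin(4ξ): A_4=2. From y_t(ξ,0) = 2sin(ξ), using y_t(ξ,0) = Σ ω_n B_n sin(nξ) with ω_n = 2n: B_1 = 2/2 = 1.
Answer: y(ξ, t) = sin(2t)sin(ξ) + 2sin(4ξ)cos(8t)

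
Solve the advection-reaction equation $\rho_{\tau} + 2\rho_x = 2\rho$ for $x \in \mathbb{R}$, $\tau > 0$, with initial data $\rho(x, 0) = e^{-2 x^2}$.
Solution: Substitute $\rho = e^{2\tau}u$.
Then $\rho_{\tau} = e^{2\tau}(u_{\tau} + 2u)$, $\rho_x = e^{2\tau}u_x$; substituting and dividing by $e^{2\tau}$, the lower-order terms cancel: $u_{\tau} + 2u_x = 0$ (standard advection equation).
Data for $u$: $u(x,0) = \rho(x,0) = e^{-2 x^2}$.
By characteristics ($dx/d\tau = 2$), $u(x,\tau) = f(x - 2\tau)$ with $f = u( \cdot , 0)$.
So $u(x,\tau) = e^{-2 (x - 2 \tau)^2}$, and $\rho(x,\tau) = e^{2\tau}u(x,\tau)$.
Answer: $\rho(x, \tau) = e^{2 \tau} e^{-2 (-2 \tau + x)^2}$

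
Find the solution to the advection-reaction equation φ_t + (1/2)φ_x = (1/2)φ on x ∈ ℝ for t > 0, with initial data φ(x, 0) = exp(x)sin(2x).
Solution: Substitute φ = exp(x)u, i.e. u = exp(-x)φ.
By the product rule, φ_x = exp(x)(u_x + u), φ_t = exp(x)u_t.
Substituting into the PDE and dividing by exp(x): u_t + (1/2)(u_x + u) = (1/2)u.
The lower-order terms cancel, leaving the standard advection equation u_t + (1/2)u_x = 0.
Initial data for u: u(x,0) = exp(-x)φ(x,0) = sin(2x).
Solve for u:
  By method of characteristics (waves move right with speed 1/2):
  Along characteristics x - (1/2)t = const, u is constant, so u(x,t) = f(x - (1/2)t) with f = u(·, 0).
Hence u(x,t) = -sin(t - 2x).
Transform back: φ(x,t) = exp(x)u(x,t).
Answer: φ(x, t) = -exp(x)sin(t - 2x)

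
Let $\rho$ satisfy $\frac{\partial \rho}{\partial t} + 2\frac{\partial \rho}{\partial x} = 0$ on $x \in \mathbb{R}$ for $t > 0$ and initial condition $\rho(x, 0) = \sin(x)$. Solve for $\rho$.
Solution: By characteristics ($dx/dt = 2$), $\rho(x,t) = f(x - 2t)$ with $f = \rho( \cdot , 0)$.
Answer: $\rho(x, t) = - \sin(2 t - x)$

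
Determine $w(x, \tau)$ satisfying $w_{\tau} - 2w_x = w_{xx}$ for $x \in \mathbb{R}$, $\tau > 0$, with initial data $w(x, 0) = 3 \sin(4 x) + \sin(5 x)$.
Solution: Change to a moving frame: let $\eta = x + 2\tau$, $\sigma = \tau$ and write $w(x,\tau) = u(\eta,\sigma)$.
By the chain rule $w_{\tau} = u_{\sigma} + 2u_{\eta}$, $w_x = u_{\eta}$, $w_{xx} = u_{\eta\eta}$.
Then $w_{\tau} - 2w_x = u_{\sigma}$: the advection term cancels and the PDE becomes the heat equation $u_{\sigma} = u_{\eta\eta}$ on $\eta \in \mathbb{R}$.
Initial data: $u(\eta,0) = w(\eta,0) = 3 \sin(4 \eta) + \sin(5 \eta)$.
On $\eta \in \mathbb{R}$ each mode satisfies $(\sin(n\eta))'' = -n^2 \sin(n\eta)$, so $e^{-n^2\sigma} \sin(n\eta)$ solves the heat equation; by superposition $u(\eta,\sigma) = \sum c_n e^{-n^2\sigma} \sin(n\eta)$.
Reading off the coefficients: $c_4=3, c_5=1$, so $u(\eta,\sigma) = 3 e^{-16 \sigma} \sin(4 \eta) + e^{-25 \sigma} \sin(5 \eta)$.
Substituting back $\eta = x + 2\tau$, $\sigma = \tau$: $w(x,\tau) = u(x + 2\tau, \tau)$.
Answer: $w(x, \tau) = 3 e^{-16 \tau} \sin(8 \tau + 4 x) + e^{-25 \tau} \sin(10 \tau + 5 x)$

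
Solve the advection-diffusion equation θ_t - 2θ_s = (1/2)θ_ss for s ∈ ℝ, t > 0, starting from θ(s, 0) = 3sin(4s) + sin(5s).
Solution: Moving frame: η = s + 2t, σ = t, θ = u(η,σ), so θ_t = u_σ + 2u_η and θ_ss = u_ηη.
Hence θ_t - 2θ_s = u_σ and the PDE becomes the heat equation u_σ = (1/2)u_ηη on η ∈ ℝ.
Initial data: u(η,0) = θ(η,0) = 3sin(4η) + sin(5η). Each mode sin(nη) decays as exp(-n²σ/2) on ℝ, so u(η,σ) = Σ c_n exp(-n²σ/2) sin(nη) with c_4=3, c_5=1: u(η,σ) = 3exp(-8σ)sin(4η) + exp(-25σ/2)sin(5η).
Substituting back: θ(s,t) = u(s + 2t, t).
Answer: θ(s, t) = 3exp(-8t)sin(4s + 8t) + exp(-25t/2)sin(5s + 10t)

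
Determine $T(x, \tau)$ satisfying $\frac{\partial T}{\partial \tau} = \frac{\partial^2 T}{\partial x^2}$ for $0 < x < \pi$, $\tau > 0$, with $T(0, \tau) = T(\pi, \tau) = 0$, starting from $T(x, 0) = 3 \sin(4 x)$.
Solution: Using separation of variables $T = X(x)G(\tau)$:
Eigenfunctions: $\sin(nx)$, $n = 1, 2, 3, \ldots$
General solution: $T(x, \tau) = \sum c_n \sin(nx) e^{-n^2 \tau}$
Matching $T(x,0) = 3 \sin(4 x)$ term by term: $c_4=3$.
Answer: $T(x, \tau) = 3 e^{-16 \tau} \sin(4 x)$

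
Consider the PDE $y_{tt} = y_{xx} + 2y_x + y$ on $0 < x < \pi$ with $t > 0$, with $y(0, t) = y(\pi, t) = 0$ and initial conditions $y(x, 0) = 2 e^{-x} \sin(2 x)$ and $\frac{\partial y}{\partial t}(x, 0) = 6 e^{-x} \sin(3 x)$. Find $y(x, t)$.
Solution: Substitute $y = e^{-x}u$, i.e. $u = e^{x}y$.
By the product rule, $y_x = e^{-x}(u_x - u)$, $y_{xx} = e^{-x}(u_{xx} - 2u_x + u)$, $y_{tt} = e^{-x}u_{tt}$.
Substituting into the PDE and dividing by $e^{-x}$: $u_{tt} = (u_{xx} - 2u_x + u) + 2(u_x - u) + u$.
The lower-order terms cancel, leaving the standard wave equation $u_{tt} = u_{xx}$.
Initial data for $u$: $u(x,0) = e^{x}y(x,0) = 2 \sin(2 x)$; $u_t(x,0) = e^{x}y_t(x,0) = 6 \sin(3 x)$. The boundary conditions carry over: $u(0,t) = u(\pi,t) = 0$.
Solve for $u$:
  Using separation of variables $u = X(x)T(t)$:
  Eigenfunctions: $\sin(nx)$, $n = 1, 2, 3, \ldots$
  General solution: $u(x, t) = \sum [A_n \cos(n t) + B_n \sin(n t)] \sin(nx)$
  From $u(x,0) = 2 \sin(2 x)$: $A_2=2$. From $u_t(x,0) = 6 \sin(3 x)$, using $u_t(x,0) = \sum \omega_n B_n \sin(nx)$ with $\omega_n = n$: $B_3 = 6/3 = 2$.
Hence $u(x,t) = 2 \sin(3 t) \sin(3 x) + 2 \sin(2 x) \cos(2 t)$.
Transform back: $y(x,t) = e^{-x}u(x,t)$.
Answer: $y(x, t) = 2 e^{-x} \sin(3 t) \sin(3 x) + 2 e^{-x} \sin(2 x) \cos(2 t)$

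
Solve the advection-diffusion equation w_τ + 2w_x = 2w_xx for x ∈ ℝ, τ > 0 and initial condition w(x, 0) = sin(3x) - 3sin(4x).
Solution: Change to a moving frame: let η = x - 2τ, σ = τ and write w(x,τ) = u(η,σ).
By the chain rule w_τ = u_σ - 2u_η, w_x = u_η, w_xx = u_ηη.
Then w_τ + 2w_x = u_σ: the advection term cancels and the PDE becomes the heat equation u_σ = 2u_ηη on η ∈ ℝ.
Initial data: u(η,0) = w(η,0) = sin(3η) - 3sin(4η).
On η ∈ ℝ each mode satisfies (sin(nη))″ = -n² sin(nη), so exp(-2n²σ) sin(nη) solves the heat equation; by superposition u(η,σ) = Σ c_n exp(-2n²σ) sin(nη).
Reading off the coefficients: c_3=1, c_4=-3, so u(η,σ) = exp(-18σ)sin(3η) - 3exp(-32σ)sin(4η).
Substituting back η = x - 2τ, σ = τ: w(x,τ) = u(x - 2τ, τ).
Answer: w(x, τ) = exp(-18τ)sin(3x - 6τ) - 3exp(-32τ)sin(4x - 8τ)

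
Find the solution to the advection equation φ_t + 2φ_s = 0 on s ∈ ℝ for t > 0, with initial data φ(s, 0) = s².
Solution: By characteristics (ds/dt = 2), φ(s,t) = f(s - 2t) with f = φ(·, 0).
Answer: φ(s, t) = s² - 4st + 4t²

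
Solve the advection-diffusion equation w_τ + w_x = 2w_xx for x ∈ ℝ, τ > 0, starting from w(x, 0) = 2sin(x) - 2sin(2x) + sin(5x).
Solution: Moving frame: η = x - τ, σ = τ, w = u(η,σ), so w_τ = u_σ - u_η and w_xx = u_ηη.
Hence w_τ + w_x = u_σ and the PDE becomes the heat equation u_σ = 2u_ηη on η ∈ ℝ.
Initial data: u(η,0) = w(η,0) = 2sin(η) - 2sin(2η) + sin(5η). Each mode sin(nη) decays as exp(-2n²σ) on ℝ, so u(η,σ) = Σ c_n exp(-2n²σ) sin(nη) with c_1=2, c_2=-2, c_5=1: u(η,σ) = 2exp(-2σ)sin(η) - 2exp(-8σ)sin(2η) + exp(-50σ)sin(5η).
Substituting back: w(x,τ) = u(x - τ, τ).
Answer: w(x, τ) = 2exp(-2τ)sin(x - τ) - 2exp(-8τ)sin(2x - 2τ) + exp(-50τ)sin(5x - 5τ)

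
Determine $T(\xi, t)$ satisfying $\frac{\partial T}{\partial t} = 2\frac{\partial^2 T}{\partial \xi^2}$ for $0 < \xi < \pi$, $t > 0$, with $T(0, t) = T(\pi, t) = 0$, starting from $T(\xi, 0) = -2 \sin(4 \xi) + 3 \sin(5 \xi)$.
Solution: Using separation of variables $T = X(\xi)G(t)$:
Eigenfunctions: $\sin(n\xi)$, $n = 1, 2, 3, \ldots$
General solution: $T(\xi, t) = \sum c_n \sin(n\xi) e^{-2n^2 t}$
Matching $T(\xi,0) = -2 \sin(4 \xi) + 3 \sin(5 \xi)$ term by term: $c_4=-2, c_5=3$.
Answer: $T(\xi, t) = -2 e^{-32 t} \sin(4 \xi) + 3 e^{-50 t} \sin(5 \xi)$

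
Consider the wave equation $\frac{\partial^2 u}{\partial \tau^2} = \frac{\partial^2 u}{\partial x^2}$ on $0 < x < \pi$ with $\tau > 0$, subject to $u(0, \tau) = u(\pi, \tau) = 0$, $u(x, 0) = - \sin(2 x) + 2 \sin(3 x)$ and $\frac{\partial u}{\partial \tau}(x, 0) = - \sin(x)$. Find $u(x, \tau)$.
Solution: Using separation of variables $u = X(x)T(\tau)$:
Eigenfunctions: $\sin(nx)$, $n = 1, 2, 3, \ldots$
General solution: $u(x, \tau) = \sum [A_n \cos(n \tau) + B_n \sin(n \tau)] \sin(nx)$
From $u(x,0) = - \sin(2 x) + 2 \sin(3 x)$: $A_2=-1, A_3=2$. From $u_{\tau}(x,0) = - \sin(x)$, using $u_{\tau}(x,0) = \sum \omega_n B_n \sin(nx)$ with $\omega_n = n$: $B_1 = (-1)/1 = -1$.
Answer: $u(x, \tau) = - \sin(\tau) \sin(x) -  \sin(2 x) \cos(2 \tau) + 2 \sin(3 x) \cos(3 \tau)$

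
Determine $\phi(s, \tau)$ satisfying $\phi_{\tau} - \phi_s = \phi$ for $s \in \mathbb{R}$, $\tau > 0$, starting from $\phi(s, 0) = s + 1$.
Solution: Substitute $\phi = e^{\tau}u$, i.e. $u = e^{-\tau}\phi$.
By the product rule, $\phi_{\tau} = e^{\tau}(u_{\tau} + u)$, $\phi_s = e^{\tau}u_s$.
Substituting into the PDE and dividing by $e^{\tau}$: $u_{\tau} + u - u_s = u$.
The lower-order terms cancel, leaving the standard advection equation $u_{\tau} - u_s = 0$.
Initial data for $u$: $u(s,0) = \phi(s,0) = s + 1$.
Solve for $u$:
  By method of characteristics (waves move left with speed 1):
  Along characteristics $s + \tau =$ const, $u$ is constant, so $u(s,\tau) = f(s + \tau)$ with $f = u( \cdot , 0)$.
Hence $u(s,\tau) = s + \tau + 1$.
Transform back: $\phi(s,\tau) = e^{\tau}u(s,\tau)$.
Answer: $\phi(s, \tau) = \tau e^{\tau} + s e^{\tau} + e^{\tau}$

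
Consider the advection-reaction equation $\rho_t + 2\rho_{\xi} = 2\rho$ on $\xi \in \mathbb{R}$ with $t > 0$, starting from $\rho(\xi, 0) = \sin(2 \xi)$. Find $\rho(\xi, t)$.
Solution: Substitute $\rho = e^{2t}u$.
Then $\rho_t = e^{2t}(u_t + 2u)$, $\rho_{\xi} = e^{2t}u_{\xi}$; substituting and dividing by $e^{2t}$, the lower-order terms cancel: $u_t + 2u_{\xi} = 0$ (standard advection equation).
Data for $u$: $u(\xi,0) = \rho(\xi,0) = \sin(2 \xi)$.
By characteristics ($d\xi/dt = 2$), $u(\xi,t) = f(\xi - 2t)$ with $f = u( \cdot , 0)$.
So $u(\xi,t) = - \sin(4 t - 2 \xi)$, and $\rho(\xi,t) = e^{2t}u(\xi,t)$.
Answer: $\rho(\xi, t) = e^{2 t} \sin(2 \xi - 4 t)$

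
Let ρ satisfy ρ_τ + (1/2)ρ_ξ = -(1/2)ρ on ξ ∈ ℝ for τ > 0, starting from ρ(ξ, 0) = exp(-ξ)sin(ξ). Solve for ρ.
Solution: Substitute ρ = exp(-ξ)u.
Then ρ_ξ = exp(-ξ)(u_ξ - u), ρ_τ = exp(-ξ)u_τ; substituting and dividing by exp(-ξ), the lower-order terms cancel: u_τ + (1/2)u_ξ = 0 (standard advection equation).
Data for u: u(ξ,0) = exp(ξ)ρ(ξ,0) = sin(ξ).
By characteristics (dξ/dτ = 1/2), u(ξ,τ) = f(ξ - (1/2)τ) with f = u(·, 0).
So u(ξ,τ) = sin(ξ - τ/2), and ρ(ξ,τ) = exp(-ξ)u(ξ,τ).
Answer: ρ(ξ, τ) = exp(-ξ)sin(ξ - τ/2)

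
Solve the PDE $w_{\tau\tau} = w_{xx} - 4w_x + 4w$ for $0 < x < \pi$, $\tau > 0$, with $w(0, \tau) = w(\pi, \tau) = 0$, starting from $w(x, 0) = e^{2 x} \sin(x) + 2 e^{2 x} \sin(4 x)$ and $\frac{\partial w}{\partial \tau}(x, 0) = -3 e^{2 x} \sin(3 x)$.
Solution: Substitute $w = e^{2x}u$.
Then $w_x = e^{2x}(u_x + 2u)$, $w_{xx} = e^{2x}(u_{xx} + 4u_x + 4u)$, $w_{\tau\tau} = e^{2x}u_{\tau\tau}$; substituting and dividing by $e^{2x}$, the lower-order terms cancel: $u_{\tau\tau} = u_{xx}$ (standard wave equation).
Data for $u$: $u(x,0) = e^{-2x}w(x,0) = \sin(x) + 2 \sin(4 x)$; $u_{\tau}(x,0) = e^{-2x}w_{\tau}(x,0) = -3 \sin(3 x)$. The boundary conditions carry over: $u(0,\tau) = u(\pi,\tau) = 0$.
Separating variables: $u = \sum [A_n \cos(\omega_n \tau) + B_n \sin(\omega_n \tau)] \sin(nx)$, $\omega_n = n$. From ICs ($B_n$ = velocity coefficient / $\omega_n$): $A_1=1, A_4=2, B_3=-1$.
So $u(x,\tau) = \sin(x) \cos(\tau) - \sin(3 x) \sin(3 \tau) + 2 \sin(4 x) \cos(4 \tau)$, and $w(x,\tau) = e^{2x}u(x,\tau)$.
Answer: $w(x, \tau) = - e^{2 x} \sin(3 \tau) \sin(3 x) + e^{2 x} \sin(x) \cos(\tau) + 2 e^{2 x} \sin(4 x) \cos(4 \tau)$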